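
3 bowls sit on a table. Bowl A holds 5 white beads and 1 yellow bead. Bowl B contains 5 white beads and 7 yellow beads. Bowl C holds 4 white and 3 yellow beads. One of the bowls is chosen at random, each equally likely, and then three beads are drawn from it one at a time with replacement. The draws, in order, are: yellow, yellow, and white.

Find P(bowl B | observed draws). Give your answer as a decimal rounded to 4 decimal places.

0.5253

For each hypothesis, P(data | H) works out to: P(data | bowl A) = (1/6)(1/6)(5/6) = 0.023148; P(data | bowl B) = (7/12)(7/12)(5/12) = 0.14178; P(data | bowl C) = (3/7)(3/7)(4/7) = 0.10496.
Multiplying each by its prior: 1/3 · 0.023148 = 0.007716, 1/3 · 0.14178 = 0.047261, 1/3 · 0.10496 = 0.034985; with total 0.089962.
By Bayes' rule, P(bowl B | data) = (0.047261) / (0.089962) = 0.52534.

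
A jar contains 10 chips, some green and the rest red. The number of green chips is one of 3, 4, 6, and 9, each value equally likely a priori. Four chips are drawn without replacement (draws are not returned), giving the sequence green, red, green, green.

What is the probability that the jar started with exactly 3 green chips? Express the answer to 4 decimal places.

The likelihood of the observed sequence under each hypothesis: P(data | r = 3) = (3/10)(7/9)(2/8)(1/7) = 1/120; P(data | r = 4) = (4/10)(6/9)(3/8)(2/7) = 1/35; P(data | r = 6) = (6/10)(4/9)(5/8)(4/7) = 2/21; P(data | r = 9) = (9/10)(1/9)(8/8)(7/7) = 1/10.
Multiplying each by its prior: 1/4 · 1/120 = 1/480, 1/4 · 1/35 = 1/140, 1/4 · 2/21 = 1/42, 1/4 · 1/10 = 1/40; these sum to 13/224.
So P(r = 3 | data) = (1/480) / (13/224) = 7/195.

0.0359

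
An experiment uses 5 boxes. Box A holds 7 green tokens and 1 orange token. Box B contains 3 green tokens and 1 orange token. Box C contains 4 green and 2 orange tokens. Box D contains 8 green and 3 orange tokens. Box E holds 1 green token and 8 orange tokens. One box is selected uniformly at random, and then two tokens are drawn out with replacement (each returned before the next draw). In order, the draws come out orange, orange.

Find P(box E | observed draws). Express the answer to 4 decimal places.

0.7498

For each hypothesis, P(data | H) works out to: P(data | box A) = (1/8)(1/8) = 0.015625; P(data | box B) = (1/4)(1/4) = 0.0625; P(data | box C) = (2/6)(2/6) = 0.11111; P(data | box D) = (3/11)(3/11) = 0.07438; P(data | box E) = (8/9)(8/9) = 0.79012.
Weighting by the prior gives 1/5 · 0.015625 = 0.003125, 1/5 · 0.0625 = 0.0125, 1/5 · 0.11111 = 0.022222, 1/5 · 0.07438 = 0.014876, 1/5 · 0.79012 = 0.15802; with total 0.21075.
Therefore the posterior P(box E | data) = (0.15802) / (0.21075) = 0.74983.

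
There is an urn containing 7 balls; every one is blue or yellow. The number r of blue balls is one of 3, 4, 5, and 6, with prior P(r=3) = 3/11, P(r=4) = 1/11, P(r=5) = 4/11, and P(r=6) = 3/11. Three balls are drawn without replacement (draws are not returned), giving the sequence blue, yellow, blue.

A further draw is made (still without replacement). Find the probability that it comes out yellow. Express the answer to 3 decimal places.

0.313

The likelihood of the observed sequence under each hypothesis: P(data | r = 3) = (3/7)(4/6)(2/5) = 0.11429; P(data | r = 4) = (4/7)(3/6)(3/5) = 0.17143; P(data | r = 5) = (5/7)(2/6)(4/5) = 0.19048; P(data | r = 6) = (6/7)(1/6)(5/5) = 0.14286.
The prior-weighted likelihoods are 3/11 · 0.11429 = 0.031169, 1/11 · 0.17143 = 0.015584, 4/11 · 0.19048 = 0.069264, 3/11 · 0.14286 = 0.038961; summing to 0.15498.
The posterior is then P(r = 3 | data) = 0.20112, P(r = 4 | data) = 0.10056, P(r = 5 | data) = 0.44693, P(r = 6 | data) = 0.2514.
Averaging over the posterior, P(yellow next | data) = (3/4)(0.20112) + (1/2)(0.10056) + (1/4)(0.44693) + (0)(0.2514) = 0.31285.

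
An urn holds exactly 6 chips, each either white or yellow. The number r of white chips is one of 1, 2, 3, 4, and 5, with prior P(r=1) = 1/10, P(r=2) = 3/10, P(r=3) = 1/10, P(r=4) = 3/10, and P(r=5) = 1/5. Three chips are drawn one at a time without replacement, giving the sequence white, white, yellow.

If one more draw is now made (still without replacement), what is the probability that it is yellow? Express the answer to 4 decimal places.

For each hypothesis, P(data | H) works out to: P(data | r = 1) = (1/6)(0/5) = 0; P(data | r = 2) = (2/6)(1/5)(4/4) = 1/15; P(data | r = 3) = (3/6)(2/5)(3/4) = 3/20; P(data | r = 4) = (4/6)(3/5)(2/4) = 1/5; P(data | r = 5) = (5/6)(4/5)(1/4) = 1/6.
Weighting by the prior gives 1/10 · 0 = 0, 3/10 · 1/15 = 1/50, 1/10 · 3/20 = 3/200, 3/10 · 1/5 = 3/50, 1/5 · 1/6 = 1/30; these sum to 77/600.
Dividing through by the total gives posterior P(r = 1 | data) = 0, P(r = 2 | data) = 12/77, P(r = 3 | data) = 9/77, P(r = 4 | data) = 36/77, P(r = 5 | data) = 20/77.
So P(yellow next | data) = Σ P(yellow next | H) P(H | data) = (1)(12/77) + (2/3)(9/77) + (1/3)(36/77) + (0)(20/77) = 30/77.

0.3896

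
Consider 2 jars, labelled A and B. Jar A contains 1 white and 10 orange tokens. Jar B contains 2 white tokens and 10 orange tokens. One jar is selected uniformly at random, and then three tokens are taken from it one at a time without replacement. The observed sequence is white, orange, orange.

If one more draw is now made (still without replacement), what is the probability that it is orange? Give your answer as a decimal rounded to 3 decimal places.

Under each hypothesis, the probability of the observed sequence is: P(data | jar A) = (1/11)(10/10)(9/9) = 1/11; P(data | jar B) = (2/12)(10/11)(9/10) = 3/22.
Multiplying each by its prior: 1/2 · 1/11 = 1/22, 1/2 · 3/22 = 3/44; summing to 5/44.
Normalising, the posterior is P(jar A | data) = 2/5, P(jar B | data) = 3/5.
The predictive probability is P(orange next | data) = (1)(2/5) + (8/9)(3/5) = 14/15.

0.933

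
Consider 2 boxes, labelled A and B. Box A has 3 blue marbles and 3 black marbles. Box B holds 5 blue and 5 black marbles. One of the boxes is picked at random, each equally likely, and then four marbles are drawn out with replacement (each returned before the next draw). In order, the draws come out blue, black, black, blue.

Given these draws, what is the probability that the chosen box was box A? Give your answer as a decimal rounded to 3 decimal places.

0.500

For each hypothesis, P(data | H) works out to: P(data | box A) = (3/6)(3/6)(3/6)(3/6) = 1/16; P(data | box B) = (5/10)(5/10)(5/10)(5/10) = 1/16.
Weighting by the prior gives 1/2 · 1/16 = 1/32, 1/2 · 1/16 = 1/32; summing to 1/16.
Hence P(box A | data) = (1/32) / (1/16) = 1/2.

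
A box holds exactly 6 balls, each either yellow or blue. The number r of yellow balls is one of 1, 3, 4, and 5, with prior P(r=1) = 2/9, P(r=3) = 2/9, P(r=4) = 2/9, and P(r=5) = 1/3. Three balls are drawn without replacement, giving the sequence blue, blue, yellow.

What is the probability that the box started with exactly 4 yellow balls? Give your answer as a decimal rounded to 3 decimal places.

0.174

Under each hypothesis, the probability of the observed sequence is: P(data | r = 1) = (5/6)(4/5)(1/4) = 1/6; P(data | r = 3) = (3/6)(2/5)(3/4) = 3/20; P(data | r = 4) = (2/6)(1/5)(4/4) = 1/15; P(data | r = 5) = (1/6)(0/5) = 0.
The prior-weighted likelihoods are 2/9 · 1/6 = 1/27, 2/9 · 3/20 = 1/30, 2/9 · 1/15 = 2/135, 1/3 · 0 = 0; with total 23/270.
By Bayes' rule, P(r = 4 | data) = (2/135) / (23/270) = 4/23.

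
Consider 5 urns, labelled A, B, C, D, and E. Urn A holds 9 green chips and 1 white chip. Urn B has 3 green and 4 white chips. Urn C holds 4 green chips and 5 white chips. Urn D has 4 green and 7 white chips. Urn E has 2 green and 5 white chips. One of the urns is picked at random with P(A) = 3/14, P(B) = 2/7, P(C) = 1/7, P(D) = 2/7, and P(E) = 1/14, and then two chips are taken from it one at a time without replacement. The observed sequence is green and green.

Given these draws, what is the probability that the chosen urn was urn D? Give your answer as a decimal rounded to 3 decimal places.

0.115

Compute the likelihood of the observed sequence for each case: P(data | urn A) = (9/10)(8/9) = 0.8; P(data | urn B) = (3/7)(2/6) = 0.14286; P(data | urn C) = (4/9)(3/8) = 0.16667; P(data | urn D) = (4/11)(3/10) = 0.10909; P(data | urn E) = (2/7)(1/6) = 0.047619.
Multiplying each by its prior: 3/14 · 0.8 = 0.17143, 2/7 · 0.14286 = 0.040816, 1/7 · 0.16667 = 0.02381, 2/7 · 0.10909 = 0.031169, 1/14 · 0.047619 = 0.0034014; with total 0.27062.
So P(urn D | data) = (0.031169) / (0.27062) = 0.11517.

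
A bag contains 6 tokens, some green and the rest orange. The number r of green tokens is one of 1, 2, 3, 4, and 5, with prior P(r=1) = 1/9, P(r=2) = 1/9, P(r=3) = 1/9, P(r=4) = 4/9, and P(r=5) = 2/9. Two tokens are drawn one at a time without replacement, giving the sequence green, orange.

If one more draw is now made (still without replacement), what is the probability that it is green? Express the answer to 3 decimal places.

0.633

Compute the likelihood of the observed sequence for each case: P(data | r = 1) = (1/6)(5/5) = 1/6; P(data | r = 2) = (2/6)(4/5) = 4/15; P(data | r = 3) = (3/6)(3/5) = 3/10; P(data | r = 4) = (4/6)(2/5) = 4/15; P(data | r = 5) = (5/6)(1/5) = 1/6.
Weighting by the prior gives 1/9 · 1/6 = 1/54, 1/9 · 4/15 = 4/135, 1/9 · 3/10 = 1/30, 4/9 · 4/15 = 16/135, 2/9 · 1/6 = 1/27; with total 32/135.
The posterior is then P(r = 1 | data) = 5/64, P(r = 2 | data) = 1/8, P(r = 3 | data) = 9/64, P(r = 4 | data) = 1/2, P(r = 5 | data) = 5/32.
So P(green next | data) = Σ P(green next | H) P(H | data) = (0)(5/64) + (1/4)(1/8) + (1/2)(9/64) + (3/4)(1/2) + (1)(5/32) = 81/128.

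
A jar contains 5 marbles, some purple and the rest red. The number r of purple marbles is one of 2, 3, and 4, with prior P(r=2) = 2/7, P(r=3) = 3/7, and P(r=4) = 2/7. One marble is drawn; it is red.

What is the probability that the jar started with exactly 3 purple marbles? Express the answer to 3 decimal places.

Compute the likelihood of this draw for each case: P(data | r = 2) = (3/5) = 3/5; P(data | r = 3) = (2/5) = 2/5; P(data | r = 4) = (1/5) = 1/5.
The prior-weighted likelihoods are 2/7 · 3/5 = 6/35, 3/7 · 2/5 = 6/35, 2/7 · 1/5 = 2/35; summing to 2/5.
So P(r = 3 | data) = (6/35) / (2/5) = 3/7.

0.429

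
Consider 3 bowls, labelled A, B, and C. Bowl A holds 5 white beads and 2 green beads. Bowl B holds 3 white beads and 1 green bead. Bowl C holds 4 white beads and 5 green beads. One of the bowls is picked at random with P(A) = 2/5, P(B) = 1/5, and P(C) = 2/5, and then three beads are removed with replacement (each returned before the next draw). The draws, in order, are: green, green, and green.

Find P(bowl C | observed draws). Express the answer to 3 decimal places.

0.846

The likelihood of the observed sequence under each hypothesis: P(data | bowl A) = (2/7)(2/7)(2/7) = 0.023324; P(data | bowl B) = (1/4)(1/4)(1/4) = 0.015625; P(data | bowl C) = (5/9)(5/9)(5/9) = 0.17147.
Multiplying each by its prior: 2/5 · 0.023324 = 0.0093294, 1/5 · 0.015625 = 0.003125, 2/5 · 0.17147 = 0.068587; summing to 0.081042.
By Bayes' rule, P(bowl C | data) = (0.068587) / (0.081042) = 0.84632.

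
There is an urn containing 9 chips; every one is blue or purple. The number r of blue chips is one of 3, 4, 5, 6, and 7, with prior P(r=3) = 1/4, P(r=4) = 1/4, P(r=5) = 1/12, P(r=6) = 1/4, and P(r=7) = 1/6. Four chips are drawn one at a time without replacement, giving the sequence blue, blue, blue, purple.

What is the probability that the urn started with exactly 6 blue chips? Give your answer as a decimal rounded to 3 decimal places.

Under each hypothesis, the probability of the observed sequence is: P(data | r = 3) = (3/9)(2/8)(1/7)(6/6) = 0.011905; P(data | r = 4) = (4/9)(3/8)(2/7)(5/6) = 0.039683; P(data | r = 5) = (5/9)(4/8)(3/7)(4/6) = 0.079365; P(data | r = 6) = (6/9)(5/8)(4/7)(3/6) = 0.11905; P(data | r = 7) = (7/9)(6/8)(5/7)(2/6) = 0.13889.
Multiplying each by its prior: 1/4 · 0.011905 = 0.0029762, 1/4 · 0.039683 = 0.0099206, 1/12 · 0.079365 = 0.0066138, 1/4 · 0.11905 = 0.029762, 1/6 · 0.13889 = 0.023148; these sum to 0.072421.
So P(r = 6 | data) = (0.029762) / (0.072421) = 0.41096.

0.411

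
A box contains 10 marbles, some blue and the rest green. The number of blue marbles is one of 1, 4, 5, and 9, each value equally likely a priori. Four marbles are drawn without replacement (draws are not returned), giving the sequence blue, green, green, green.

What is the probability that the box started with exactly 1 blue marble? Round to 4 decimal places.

0.3925

Under each hypothesis, the probability of the observed sequence is: P(data | r = 1) = (1/10)(9/9)(8/8)(7/7) = 0.1; P(data | r = 4) = (4/10)(6/9)(5/8)(4/7) = 0.095238; P(data | r = 5) = (5/10)(5/9)(4/8)(3/7) = 0.059524; P(data | r = 9) = (9/10)(1/9)(0/8) = 0.
The prior-weighted likelihoods are 1/4 · 0.1 = 0.025, 1/4 · 0.095238 = 0.02381, 1/4 · 0.059524 = 0.014881, 1/4 · 0 = 0; summing to 0.06369.
By Bayes' rule, P(r = 1 | data) = (0.025) / (0.06369) = 0.39252.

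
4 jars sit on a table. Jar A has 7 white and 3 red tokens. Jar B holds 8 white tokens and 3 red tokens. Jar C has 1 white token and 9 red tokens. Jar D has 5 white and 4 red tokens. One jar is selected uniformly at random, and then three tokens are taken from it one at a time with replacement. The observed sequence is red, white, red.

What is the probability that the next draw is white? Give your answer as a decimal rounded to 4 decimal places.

Under each hypothesis, the probability of the observed sequence is: P(data | jar A) = (3/10)(7/10)(3/10) = 0.063; P(data | jar B) = (3/11)(8/11)(3/11) = 0.054095; P(data | jar C) = (9/10)(1/10)(9/10) = 0.081; P(data | jar D) = (4/9)(5/9)(4/9) = 0.10974.
Weighting by the prior gives 1/4 · 0.063 = 0.01575, 1/4 · 0.054095 = 0.013524, 1/4 · 0.081 = 0.02025, 1/4 · 0.10974 = 0.027435; these sum to 0.076959.
Dividing through by the total gives posterior P(jar A | data) = 0.20466, P(jar B | data) = 0.17573, P(jar C | data) = 0.26313, P(jar D | data) = 0.35649.
Averaging over the posterior, P(white next | data) = (7/10)(0.20466) + (8/11)(0.17573) + (1/10)(0.26313) + (5/9)(0.35649) = 0.49542.

0.4954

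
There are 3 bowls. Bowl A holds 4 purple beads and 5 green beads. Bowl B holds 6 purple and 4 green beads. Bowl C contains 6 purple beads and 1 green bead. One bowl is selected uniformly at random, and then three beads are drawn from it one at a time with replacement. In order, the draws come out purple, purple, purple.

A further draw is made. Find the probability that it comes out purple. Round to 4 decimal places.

The likelihood of the observed sequence under each hypothesis: P(data | bowl A) = (4/9)(4/9)(4/9) = 0.087791; P(data | bowl B) = (6/10)(6/10)(6/10) = 0.216; P(data | bowl C) = (6/7)(6/7)(6/7) = 0.62974.
Weighting by the prior gives 1/3 · 0.087791 = 0.029264, 1/3 · 0.216 = 0.072, 1/3 · 0.62974 = 0.20991; summing to 0.31118.
The posterior is then P(bowl A | data) = 0.094043, P(bowl B | data) = 0.23138, P(bowl C | data) = 0.67458.
So P(purple next | data) = Σ P(purple next | H) P(H | data) = (4/9)(0.094043) + (3/5)(0.23138) + (6/7)(0.67458) = 0.75883.

0.7588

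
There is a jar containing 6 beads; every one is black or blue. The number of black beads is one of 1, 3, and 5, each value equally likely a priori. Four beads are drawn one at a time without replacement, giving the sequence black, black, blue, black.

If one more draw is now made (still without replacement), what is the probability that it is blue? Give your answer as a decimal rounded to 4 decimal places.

For each hypothesis, P(data | H) works out to: P(data | r = 1) = (1/6)(0/5) = 0; P(data | r = 3) = (3/6)(2/5)(3/4)(1/3) = 1/20; P(data | r = 5) = (5/6)(4/5)(1/4)(3/3) = 1/6.
Weighting by the prior gives 1/3 · 0 = 0, 1/3 · 1/20 = 1/60, 1/3 · 1/6 = 1/18; these sum to 13/180.
The posterior is then P(r = 1 | data) = 0, P(r = 3 | data) = 3/13, P(r = 5 | data) = 10/13.
So P(blue next | data) = Σ P(blue next | H) P(H | data) = (1)(3/13) + (0)(10/13) = 3/13.

0.2308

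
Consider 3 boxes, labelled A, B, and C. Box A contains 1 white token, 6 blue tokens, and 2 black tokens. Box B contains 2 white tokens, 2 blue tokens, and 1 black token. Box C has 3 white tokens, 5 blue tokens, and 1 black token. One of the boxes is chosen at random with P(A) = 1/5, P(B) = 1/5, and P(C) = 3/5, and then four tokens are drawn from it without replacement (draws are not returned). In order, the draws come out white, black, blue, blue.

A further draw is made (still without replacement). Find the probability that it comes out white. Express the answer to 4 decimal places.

For each hypothesis, P(data | H) works out to: P(data | box A) = (1/9)(2/8)(6/7)(5/6) = 0.019841; P(data | box B) = (2/5)(1/4)(2/3)(1/2) = 0.033333; P(data | box C) = (3/9)(1/8)(5/7)(4/6) = 0.019841.
Weighting by the prior gives 1/5 · 0.019841 = 0.0039683, 1/5 · 0.033333 = 0.0066667, 3/5 · 0.019841 = 0.011905; these sum to 0.02254.
Dividing through by the total gives posterior P(box A | data) = 0.17606, P(box B | data) = 0.29577, P(box C | data) = 0.52817.
So P(white next | data) = Σ P(white next | H) P(H | data) = (0)(0.17606) + (1)(0.29577) + (2/5)(0.52817) = 0.50704.

0.5070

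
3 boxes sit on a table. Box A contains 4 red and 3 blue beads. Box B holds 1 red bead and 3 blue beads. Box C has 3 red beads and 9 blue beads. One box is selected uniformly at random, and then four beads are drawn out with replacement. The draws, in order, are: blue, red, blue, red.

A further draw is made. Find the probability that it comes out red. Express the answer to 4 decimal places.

0.3980

Under each hypothesis, the probability of the observed sequence is: P(data | box A) = (3/7)(4/7)(3/7)(4/7) = 0.059975; P(data | box B) = (3/4)(1/4)(3/4)(1/4) = 0.035156; P(data | box C) = (9/12)(3/12)(9/12)(3/12) = 0.035156.
Multiplying each by its prior: 1/3 · 0.059975 = 0.019992, 1/3 · 0.035156 = 0.011719, 1/3 · 0.035156 = 0.011719; with total 0.043429.
The posterior is then P(box A | data) = 0.46033, P(box B | data) = 0.26984, P(box C | data) = 0.26984.
Averaging over the posterior, P(red next | data) = (4/7)(0.46033) + (1/4)(0.26984) + (1/4)(0.26984) = 0.39796.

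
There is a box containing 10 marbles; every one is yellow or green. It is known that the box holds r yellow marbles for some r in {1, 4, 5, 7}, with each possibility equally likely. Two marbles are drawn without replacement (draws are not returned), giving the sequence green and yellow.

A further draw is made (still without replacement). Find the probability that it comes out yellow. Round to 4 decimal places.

0.4715

The likelihood of the observed sequence under each hypothesis: P(data | r = 1) = (9/10)(1/9) = 1/10; P(data | r = 4) = (6/10)(4/9) = 4/15; P(data | r = 5) = (5/10)(5/9) = 5/18; P(data | r = 7) = (3/10)(7/9) = 7/30.
Weighting by the prior gives 1/4 · 1/10 = 1/40, 1/4 · 4/15 = 1/15, 1/4 · 5/18 = 5/72, 1/4 · 7/30 = 7/120; these sum to 79/360.
Normalising, the posterior is P(r = 1 | data) = 9/79, P(r = 4 | data) = 24/79, P(r = 5 | data) = 25/79, P(r = 7 | data) = 21/79.
The predictive probability is P(yellow next | data) = (0)(9/79) + (3/8)(24/79) + (1/2)(25/79) + (3/4)(21/79) = 149/316.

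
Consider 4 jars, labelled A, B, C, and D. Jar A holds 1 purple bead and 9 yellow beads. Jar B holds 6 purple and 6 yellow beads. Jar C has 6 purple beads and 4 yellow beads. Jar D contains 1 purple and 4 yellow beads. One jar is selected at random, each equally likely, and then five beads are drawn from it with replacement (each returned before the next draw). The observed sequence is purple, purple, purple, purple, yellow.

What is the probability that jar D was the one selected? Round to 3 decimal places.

For each hypothesis, P(data | H) works out to: P(data | jar A) = (1/10)(1/10)(1/10)(1/10)(9/10) = 9e-05; P(data | jar B) = (6/12)(6/12)(6/12)(6/12)(6/12) = 0.03125; P(data | jar C) = (6/10)(6/10)(6/10)(6/10)(4/10) = 0.05184; P(data | jar D) = (1/5)(1/5)(1/5)(1/5)(4/5) = 0.00128.
Multiplying each by its prior: 1/4 · 9e-05 = 2.25e-05, 1/4 · 0.03125 = 0.0078125, 1/4 · 0.05184 = 0.01296, 1/4 · 0.00128 = 0.00032; with total 0.021115.
By Bayes' rule, P(jar D | data) = (0.00032) / (0.021115) = 0.015155.

0.015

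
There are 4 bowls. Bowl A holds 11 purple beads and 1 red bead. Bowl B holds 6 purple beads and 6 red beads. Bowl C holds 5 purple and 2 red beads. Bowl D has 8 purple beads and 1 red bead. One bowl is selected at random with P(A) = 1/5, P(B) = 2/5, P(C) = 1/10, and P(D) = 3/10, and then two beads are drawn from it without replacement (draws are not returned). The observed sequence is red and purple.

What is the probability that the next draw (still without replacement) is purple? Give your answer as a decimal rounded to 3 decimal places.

The likelihood of the observed sequence under each hypothesis: P(data | bowl A) = (1/12)(11/11) = 1/12; P(data | bowl B) = (6/12)(6/11) = 3/11; P(data | bowl C) = (2/7)(5/6) = 5/21; P(data | bowl D) = (1/9)(8/8) = 1/9.
Multiplying each by its prior: 1/5 · 1/12 = 1/60, 2/5 · 3/11 = 6/55, 1/10 · 5/21 = 1/42, 3/10 · 1/9 = 1/30; these sum to 169/924.
Dividing through by the total gives posterior P(bowl A | data) = 77/845, P(bowl B | data) = 504/845, P(bowl C | data) = 22/169, P(bowl D | data) = 154/845.
The predictive probability is P(purple next | data) = (1)(77/845) + (1/2)(504/845) + (4/5)(22/169) + (1)(154/845) = 571/845.

0.676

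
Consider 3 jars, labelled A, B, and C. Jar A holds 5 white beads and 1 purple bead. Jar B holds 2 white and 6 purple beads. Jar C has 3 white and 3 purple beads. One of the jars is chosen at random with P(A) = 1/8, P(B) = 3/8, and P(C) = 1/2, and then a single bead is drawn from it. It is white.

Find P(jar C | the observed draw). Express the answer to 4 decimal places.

Under each hypothesis, the probability of this draw is: P(data | jar A) = (5/6) = 5/6; P(data | jar B) = (2/8) = 1/4; P(data | jar C) = (3/6) = 1/2.
Multiplying each by its prior: 1/8 · 5/6 = 5/48, 3/8 · 1/4 = 3/32, 1/2 · 1/2 = 1/4; these sum to 43/96.
Therefore the posterior P(jar C | data) = (1/4) / (43/96) = 24/43.

0.5581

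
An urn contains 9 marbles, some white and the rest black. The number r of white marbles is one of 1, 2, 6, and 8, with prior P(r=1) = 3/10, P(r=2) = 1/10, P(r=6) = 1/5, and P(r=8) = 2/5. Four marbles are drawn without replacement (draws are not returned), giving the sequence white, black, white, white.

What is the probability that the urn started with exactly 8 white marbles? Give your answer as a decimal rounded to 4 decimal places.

0.6512

Under each hypothesis, the probability of the observed sequence is: P(data | r = 1) = (1/9)(8/8)(0/7) = 0; P(data | r = 2) = (2/9)(7/8)(1/7)(0/6) = 0; P(data | r = 6) = (6/9)(3/8)(5/7)(4/6) = 5/42; P(data | r = 8) = (8/9)(1/8)(7/7)(6/6) = 1/9.
The prior-weighted likelihoods are 3/10 · 0 = 0, 1/10 · 0 = 0, 1/5 · 5/42 = 1/42, 2/5 · 1/9 = 2/45; these sum to 43/630.
Hence P(r = 8 | data) = (2/45) / (43/630) = 28/43.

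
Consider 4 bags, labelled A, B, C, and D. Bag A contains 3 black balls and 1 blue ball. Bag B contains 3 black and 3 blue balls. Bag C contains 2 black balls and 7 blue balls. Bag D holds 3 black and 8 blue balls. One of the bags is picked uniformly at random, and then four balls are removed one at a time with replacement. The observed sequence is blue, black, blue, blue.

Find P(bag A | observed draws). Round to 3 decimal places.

The likelihood of the observed sequence under each hypothesis: P(data | bag A) = (1/4)(3/4)(1/4)(1/4) = 0.011719; P(data | bag B) = (3/6)(3/6)(3/6)(3/6) = 0.0625; P(data | bag C) = (7/9)(2/9)(7/9)(7/9) = 0.10456; P(data | bag D) = (8/11)(3/11)(8/11)(8/11) = 0.10491.
The prior-weighted likelihoods are 1/4 · 0.011719 = 0.0029297, 1/4 · 0.0625 = 0.015625, 1/4 · 0.10456 = 0.026139, 1/4 · 0.10491 = 0.026228; with total 0.070922.
So P(bag A | data) = (0.0029297) / (0.070922) = 0.041309.

0.041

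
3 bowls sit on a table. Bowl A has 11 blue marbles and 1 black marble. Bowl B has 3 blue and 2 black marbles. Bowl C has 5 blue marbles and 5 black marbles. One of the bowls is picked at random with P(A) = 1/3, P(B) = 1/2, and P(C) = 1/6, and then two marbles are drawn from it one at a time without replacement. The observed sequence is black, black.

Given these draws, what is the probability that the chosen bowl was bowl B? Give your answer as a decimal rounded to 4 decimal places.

0.5745

Compute the likelihood of the observed sequence for each case: P(data | bowl A) = (1/12)(0/11) = 0; P(data | bowl B) = (2/5)(1/4) = 1/10; P(data | bowl C) = (5/10)(4/9) = 2/9.
Multiplying each by its prior: 1/3 · 0 = 0, 1/2 · 1/10 = 1/20, 1/6 · 2/9 = 1/27; with total 47/540.
Hence P(bowl B | data) = (1/20) / (47/540) = 27/47.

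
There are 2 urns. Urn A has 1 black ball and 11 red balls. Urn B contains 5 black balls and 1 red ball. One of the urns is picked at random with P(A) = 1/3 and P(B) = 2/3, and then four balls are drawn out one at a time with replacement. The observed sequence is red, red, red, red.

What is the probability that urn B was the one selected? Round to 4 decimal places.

0.0022

Under each hypothesis, the probability of the observed sequence is: P(data | urn A) = (11/12)(11/12)(11/12)(11/12) = 0.70607; P(data | urn B) = (1/6)(1/6)(1/6)(1/6) = 0.0007716.
Multiplying each by its prior: 1/3 · 0.70607 = 0.23536, 2/3 · 0.0007716 = 0.0005144; these sum to 0.23587.
So P(urn B | data) = (0.0005144) / (0.23587) = 0.0021809.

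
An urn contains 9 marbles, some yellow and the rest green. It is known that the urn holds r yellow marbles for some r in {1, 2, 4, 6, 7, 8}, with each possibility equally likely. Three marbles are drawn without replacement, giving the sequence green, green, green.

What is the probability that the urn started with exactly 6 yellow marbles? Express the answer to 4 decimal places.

0.0098

Compute the likelihood of the observed sequence for each case: P(data | r = 1) = (8/9)(7/8)(6/7) = 2/3; P(data | r = 2) = (7/9)(6/8)(5/7) = 5/12; P(data | r = 4) = (5/9)(4/8)(3/7) = 5/42; P(data | r = 6) = (3/9)(2/8)(1/7) = 1/84; P(data | r = 7) = (2/9)(1/8)(0/7) = 0; P(data | r = 8) = (1/9)(0/8) = 0.
The prior-weighted likelihoods are 1/6 · 2/3 = 1/9, 1/6 · 5/12 = 5/72, 1/6 · 5/42 = 5/252, 1/6 · 1/84 = 1/504, 1/6 · 0 = 0, 1/6 · 0 = 0; these sum to 17/84.
Hence P(r = 6 | data) = (1/504) / (17/84) = 1/102.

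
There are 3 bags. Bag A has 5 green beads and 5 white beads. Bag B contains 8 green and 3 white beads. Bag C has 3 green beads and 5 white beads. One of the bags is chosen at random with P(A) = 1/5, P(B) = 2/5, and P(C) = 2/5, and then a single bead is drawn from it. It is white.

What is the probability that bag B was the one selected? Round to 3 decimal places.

Under each hypothesis, the probability of this draw is: P(data | bag A) = (5/10) = 1/2; P(data | bag B) = (3/11) = 3/11; P(data | bag C) = (5/8) = 5/8.
Multiplying each by its prior: 1/5 · 1/2 = 1/10, 2/5 · 3/11 = 6/55, 2/5 · 5/8 = 1/4; summing to 101/220.
Therefore the posterior P(bag B | data) = (6/55) / (101/220) = 24/101.

0.238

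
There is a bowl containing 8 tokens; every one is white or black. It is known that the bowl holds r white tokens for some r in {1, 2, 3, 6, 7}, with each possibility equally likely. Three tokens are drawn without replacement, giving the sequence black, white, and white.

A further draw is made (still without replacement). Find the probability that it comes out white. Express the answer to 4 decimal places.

For each hypothesis, P(data | H) works out to: P(data | r = 1) = (7/8)(1/7)(0/6) = 0; P(data | r = 2) = (6/8)(2/7)(1/6) = 1/28; P(data | r = 3) = (5/8)(3/7)(2/6) = 5/56; P(data | r = 6) = (2/8)(6/7)(5/6) = 5/28; P(data | r = 7) = (1/8)(7/7)(6/6) = 1/8.
Weighting by the prior gives 1/5 · 0 = 0, 1/5 · 1/28 = 1/140, 1/5 · 5/56 = 1/56, 1/5 · 5/28 = 1/28, 1/5 · 1/8 = 1/40; summing to 3/35.
Dividing through by the total gives posterior P(r = 1 | data) = 0, P(r = 2 | data) = 1/12, P(r = 3 | data) = 5/24, P(r = 6 | data) = 5/12, P(r = 7 | data) = 7/24.
Averaging over the posterior, P(white next | data) = (0)(1/12) + (1/5)(5/24) + (4/5)(5/12) + (1)(7/24) = 2/3.

0.6667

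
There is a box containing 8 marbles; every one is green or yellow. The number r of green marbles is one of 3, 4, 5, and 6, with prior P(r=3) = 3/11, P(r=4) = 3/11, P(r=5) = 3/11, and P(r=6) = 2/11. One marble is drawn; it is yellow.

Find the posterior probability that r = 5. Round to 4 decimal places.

Under each hypothesis, the probability of this draw is: P(data | r = 3) = (5/8) = 5/8; P(data | r = 4) = (4/8) = 1/2; P(data | r = 5) = (3/8) = 3/8; P(data | r = 6) = (2/8) = 1/4.
The prior-weighted likelihoods are 3/11 · 5/8 = 15/88, 3/11 · 1/2 = 3/22, 3/11 · 3/8 = 9/88, 2/11 · 1/4 = 1/22; with total 5/11.
Therefore the posterior P(r = 5 | data) = (9/88) / (5/11) = 9/40.

0.2250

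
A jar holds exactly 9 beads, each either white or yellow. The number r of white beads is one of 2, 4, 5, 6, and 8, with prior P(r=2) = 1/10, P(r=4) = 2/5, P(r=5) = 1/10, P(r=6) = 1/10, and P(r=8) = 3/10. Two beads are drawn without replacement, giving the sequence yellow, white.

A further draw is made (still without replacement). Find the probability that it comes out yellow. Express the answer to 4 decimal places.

0.4579

For each hypothesis, P(data | H) works out to: P(data | r = 2) = (7/9)(2/8) = 7/36; P(data | r = 4) = (5/9)(4/8) = 5/18; P(data | r = 5) = (4/9)(5/8) = 5/18; P(data | r = 6) = (3/9)(6/8) = 1/4; P(data | r = 8) = (1/9)(8/8) = 1/9.
Multiplying each by its prior: 1/10 · 7/36 = 7/360, 2/5 · 5/18 = 1/9, 1/10 · 5/18 = 1/36, 1/10 · 1/4 = 1/40, 3/10 · 1/9 = 1/30; with total 13/60.
Dividing through by the total gives posterior P(r = 2 | data) = 7/78, P(r = 4 | data) = 20/39, P(r = 5 | data) = 5/39, P(r = 6 | data) = 3/26, P(r = 8 | data) = 2/13.
Averaging over the posterior, P(yellow next | data) = (6/7)(7/78) + (4/7)(20/39) + (3/7)(5/39) + (2/7)(3/26) + (0)(2/13) = 125/273.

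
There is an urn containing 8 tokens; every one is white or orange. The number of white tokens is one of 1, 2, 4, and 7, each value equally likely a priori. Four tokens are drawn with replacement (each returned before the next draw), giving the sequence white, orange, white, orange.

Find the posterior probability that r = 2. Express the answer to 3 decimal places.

0.289

Under each hypothesis, the probability of the observed sequence is: P(data | r = 1) = (1/8)(7/8)(1/8)(7/8) = 0.011963; P(data | r = 2) = (2/8)(6/8)(2/8)(6/8) = 0.035156; P(data | r = 4) = (4/8)(4/8)(4/8)(4/8) = 0.0625; P(data | r = 7) = (7/8)(1/8)(7/8)(1/8) = 0.011963.
Multiplying each by its prior: 1/4 · 0.011963 = 0.0029907, 1/4 · 0.035156 = 0.0087891, 1/4 · 0.0625 = 0.015625, 1/4 · 0.011963 = 0.0029907; with total 0.030396.
Hence P(r = 2 | data) = (0.0087891) / (0.030396) = 0.28916.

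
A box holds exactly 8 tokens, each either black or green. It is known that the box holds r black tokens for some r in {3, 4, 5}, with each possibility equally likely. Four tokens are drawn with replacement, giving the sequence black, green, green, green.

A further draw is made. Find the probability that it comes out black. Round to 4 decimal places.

Compute the likelihood of the observed sequence for each case: P(data | r = 3) = (3/8)(5/8)(5/8)(5/8) = 0.091553; P(data | r = 4) = (4/8)(4/8)(4/8)(4/8) = 0.0625; P(data | r = 5) = (5/8)(3/8)(3/8)(3/8) = 0.032959.
Weighting by the prior gives 1/3 · 0.091553 = 0.030518, 1/3 · 0.0625 = 0.020833, 1/3 · 0.032959 = 0.010986; with total 0.062337.
The posterior is then P(r = 3 | data) = 0.48956, P(r = 4 | data) = 0.3342, P(r = 5 | data) = 0.17624.
Averaging over the posterior, P(black next | data) = (3/8)(0.48956) + (1/2)(0.3342) + (5/8)(0.17624) = 0.46084.

0.4608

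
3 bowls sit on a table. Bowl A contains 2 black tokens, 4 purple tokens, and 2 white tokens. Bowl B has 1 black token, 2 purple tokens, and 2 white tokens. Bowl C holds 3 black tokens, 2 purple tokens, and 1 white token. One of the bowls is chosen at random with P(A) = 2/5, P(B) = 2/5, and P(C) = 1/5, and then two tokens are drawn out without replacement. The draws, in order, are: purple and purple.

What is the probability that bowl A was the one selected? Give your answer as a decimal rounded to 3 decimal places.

Compute the likelihood of the observed sequence for each case: P(data | bowl A) = (4/8)(3/7) = 3/14; P(data | bowl B) = (2/5)(1/4) = 1/10; P(data | bowl C) = (2/6)(1/5) = 1/15.
Multiplying each by its prior: 2/5 · 3/14 = 3/35, 2/5 · 1/10 = 1/25, 1/5 · 1/15 = 1/75; these sum to 73/525.
By Bayes' rule, P(bowl A | data) = (3/35) / (73/525) = 45/73.

0.616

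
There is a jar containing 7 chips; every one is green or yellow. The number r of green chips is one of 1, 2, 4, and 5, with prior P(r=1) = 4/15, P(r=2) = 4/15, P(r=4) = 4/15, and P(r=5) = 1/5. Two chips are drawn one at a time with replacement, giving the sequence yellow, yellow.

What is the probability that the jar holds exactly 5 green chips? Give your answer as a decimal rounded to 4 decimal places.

0.0411

Compute the likelihood of the observed sequence for each case: P(data | r = 1) = (6/7)(6/7) = 36/49; P(data | r = 2) = (5/7)(5/7) = 25/49; P(data | r = 4) = (3/7)(3/7) = 9/49; P(data | r = 5) = (2/7)(2/7) = 4/49.
Weighting by the prior gives 4/15 · 36/49 = 48/245, 4/15 · 25/49 = 20/147, 4/15 · 9/49 = 12/245, 1/5 · 4/49 = 4/245; these sum to 292/735.
Therefore the posterior P(r = 5 | data) = (4/245) / (292/735) = 3/73.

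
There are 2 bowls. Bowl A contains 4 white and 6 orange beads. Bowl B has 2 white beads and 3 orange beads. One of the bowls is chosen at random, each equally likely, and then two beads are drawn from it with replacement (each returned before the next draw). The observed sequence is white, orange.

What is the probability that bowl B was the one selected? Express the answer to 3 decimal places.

0.500

Under each hypothesis, the probability of the observed sequence is: P(data | bowl A) = (4/10)(6/10) = 6/25; P(data | bowl B) = (2/5)(3/5) = 6/25.
Weighting by the prior gives 1/2 · 6/25 = 3/25, 1/2 · 6/25 = 3/25; with total 6/25.
Therefore the posterior P(bowl B | data) = (3/25) / (6/25) = 1/2.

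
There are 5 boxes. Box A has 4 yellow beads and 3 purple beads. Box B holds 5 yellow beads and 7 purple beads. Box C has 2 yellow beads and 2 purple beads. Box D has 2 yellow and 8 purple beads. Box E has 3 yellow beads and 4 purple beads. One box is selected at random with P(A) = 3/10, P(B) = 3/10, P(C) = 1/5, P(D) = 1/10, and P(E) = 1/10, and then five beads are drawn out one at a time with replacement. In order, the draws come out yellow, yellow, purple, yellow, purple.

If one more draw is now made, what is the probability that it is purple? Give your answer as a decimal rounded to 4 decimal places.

Compute the likelihood of the observed sequence for each case: P(data | box A) = (4/7)(4/7)(3/7)(4/7)(3/7) = 0.034271; P(data | box B) = (5/12)(5/12)(7/12)(5/12)(7/12) = 0.024615; P(data | box C) = (2/4)(2/4)(2/4)(2/4)(2/4) = 0.03125; P(data | box D) = (2/10)(2/10)(8/10)(2/10)(8/10) = 0.00512; P(data | box E) = (3/7)(3/7)(4/7)(3/7)(4/7) = 0.025704.
The prior-weighted likelihoods are 3/10 · 0.034271 = 0.010281, 3/10 · 0.024615 = 0.0073845, 1/5 · 0.03125 = 0.00625, 1/10 · 0.00512 = 0.000512, 1/10 · 0.025704 = 0.0025704; these sum to 0.026998.
The posterior is then P(box A | data) = 0.38082, P(box B | data) = 0.27352, P(box C | data) = 0.2315, P(box D | data) = 0.018964, P(box E | data) = 0.095204.
So P(purple next | data) = Σ P(purple next | H) P(H | data) = (3/7)(0.38082) + (7/12)(0.27352) + (1/2)(0.2315) + (4/5)(0.018964) + (4/7)(0.095204) = 0.50808.

0.5081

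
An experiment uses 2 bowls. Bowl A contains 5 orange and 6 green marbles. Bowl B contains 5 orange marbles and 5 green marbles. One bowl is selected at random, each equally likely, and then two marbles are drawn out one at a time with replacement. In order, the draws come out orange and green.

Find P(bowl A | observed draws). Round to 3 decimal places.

Compute the likelihood of the observed sequence for each case: P(data | bowl A) = (5/11)(6/11) = 30/121; P(data | bowl B) = (5/10)(5/10) = 1/4.
Weighting by the prior gives 1/2 · 30/121 = 15/121, 1/2 · 1/4 = 1/8; summing to 241/968.
Therefore the posterior P(bowl A | data) = (15/121) / (241/968) = 120/241.

0.498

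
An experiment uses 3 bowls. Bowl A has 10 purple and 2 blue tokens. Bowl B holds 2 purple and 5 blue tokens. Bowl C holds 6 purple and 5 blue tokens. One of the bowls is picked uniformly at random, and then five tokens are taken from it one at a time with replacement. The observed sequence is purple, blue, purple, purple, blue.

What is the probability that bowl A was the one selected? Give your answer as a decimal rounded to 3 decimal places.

0.261

The likelihood of the observed sequence under each hypothesis: P(data | bowl A) = (10/12)(2/12)(10/12)(10/12)(2/12) = 0.016075; P(data | bowl B) = (2/7)(5/7)(2/7)(2/7)(5/7) = 0.0119; P(data | bowl C) = (6/11)(5/11)(6/11)(6/11)(5/11) = 0.03353.
Weighting by the prior gives 1/3 · 0.016075 = 0.0053584, 1/3 · 0.0119 = 0.0039666, 1/3 · 0.03353 = 0.011177; summing to 0.020502.
By Bayes' rule, P(bowl A | data) = (0.0053584) / (0.020502) = 0.26136.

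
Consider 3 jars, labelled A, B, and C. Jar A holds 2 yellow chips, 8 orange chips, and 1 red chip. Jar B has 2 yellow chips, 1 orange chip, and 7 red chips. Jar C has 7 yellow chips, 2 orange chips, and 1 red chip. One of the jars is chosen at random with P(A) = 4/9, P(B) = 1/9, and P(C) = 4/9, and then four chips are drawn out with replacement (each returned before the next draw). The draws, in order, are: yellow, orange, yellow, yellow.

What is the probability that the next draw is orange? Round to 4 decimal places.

0.2312

The likelihood of the observed sequence under each hypothesis: P(data | jar A) = (2/11)(8/11)(2/11)(2/11) = 0.0043713; P(data | jar B) = (2/10)(1/10)(2/10)(2/10) = 0.0008; P(data | jar C) = (7/10)(2/10)(7/10)(7/10) = 0.0686.
Weighting by the prior gives 4/9 · 0.0043713 = 0.0019428, 1/9 · 0.0008 = 8.8889e-05, 4/9 · 0.0686 = 0.030489; summing to 0.032521.
Dividing through by the total gives posterior P(jar A | data) = 0.05974, P(jar B | data) = 0.0027333, P(jar C | data) = 0.93753.
The predictive probability is P(orange next | data) = (8/11)(0.05974) + (1/10)(0.0027333) + (1/5)(0.93753) = 0.23123.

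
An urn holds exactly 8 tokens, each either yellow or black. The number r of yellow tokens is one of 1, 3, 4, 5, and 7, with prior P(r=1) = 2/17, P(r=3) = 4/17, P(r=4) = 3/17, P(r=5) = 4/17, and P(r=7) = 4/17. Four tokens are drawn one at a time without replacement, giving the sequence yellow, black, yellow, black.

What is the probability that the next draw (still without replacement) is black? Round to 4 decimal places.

Compute the likelihood of the observed sequence for each case: P(data | r = 1) = (1/8)(7/7)(0/6) = 0; P(data | r = 3) = (3/8)(5/7)(2/6)(4/5) = 1/14; P(data | r = 4) = (4/8)(4/7)(3/6)(3/5) = 3/35; P(data | r = 5) = (5/8)(3/7)(4/6)(2/5) = 1/14; P(data | r = 7) = (7/8)(1/7)(6/6)(0/5) = 0.
The prior-weighted likelihoods are 2/17 · 0 = 0, 4/17 · 1/14 = 2/119, 3/17 · 3/35 = 9/595, 4/17 · 1/14 = 2/119, 4/17 · 0 = 0; summing to 29/595.
Dividing through by the total gives posterior P(r = 1 | data) = 0, P(r = 3 | data) = 10/29, P(r = 4 | data) = 9/29, P(r = 5 | data) = 10/29, P(r = 7 | data) = 0.
Averaging over the posterior, P(black next | data) = (3/4)(10/29) + (1/2)(9/29) + (1/4)(10/29) = 1/2.

0.5000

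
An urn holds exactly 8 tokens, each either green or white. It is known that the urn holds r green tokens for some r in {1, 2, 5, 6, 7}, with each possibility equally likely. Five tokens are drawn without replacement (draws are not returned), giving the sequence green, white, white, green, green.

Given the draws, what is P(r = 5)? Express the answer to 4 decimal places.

The likelihood of the observed sequence under each hypothesis: P(data | r = 1) = (1/8)(7/7)(6/6)(0/5) = 0; P(data | r = 2) = (2/8)(6/7)(5/6)(1/5)(0/4) = 0; P(data | r = 5) = (5/8)(3/7)(2/6)(4/5)(3/4) = 3/56; P(data | r = 6) = (6/8)(2/7)(1/6)(5/5)(4/4) = 1/28; P(data | r = 7) = (7/8)(1/7)(0/6) = 0.
Multiplying each by its prior: 1/5 · 0 = 0, 1/5 · 0 = 0, 1/5 · 3/56 = 3/280, 1/5 · 1/28 = 1/140, 1/5 · 0 = 0; summing to 1/56.
So P(r = 5 | data) = (3/280) / (1/56) = 3/5.

0.6000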